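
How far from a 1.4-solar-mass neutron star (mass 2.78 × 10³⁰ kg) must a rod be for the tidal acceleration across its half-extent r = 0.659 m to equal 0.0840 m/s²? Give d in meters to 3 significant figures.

1.43 × 10⁷ m

2GMr/d³ = a_tidal  ⇒  d = (2GMr / a_tidal)^(1/3)
d = (2 × 6.674×10⁻¹¹ × (2.78 × 10³⁰) × (0.659) / (0.0840))^(1/3)
  = 1.43 × 10⁷ m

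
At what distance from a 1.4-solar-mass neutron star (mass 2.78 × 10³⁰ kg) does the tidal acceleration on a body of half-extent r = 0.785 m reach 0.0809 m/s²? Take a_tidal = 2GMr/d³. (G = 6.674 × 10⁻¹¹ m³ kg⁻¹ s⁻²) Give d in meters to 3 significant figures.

2GMr/d³ = a_tidal  ⇒  d = (2GMr / a_tidal)^(1/3)
d = (2 × 6.674×10⁻¹¹ × (2.78 × 10³⁰) × (0.785) / (0.0809))^(1/3)
  = 1.53 × 10⁷ m

1.53 × 10⁷ m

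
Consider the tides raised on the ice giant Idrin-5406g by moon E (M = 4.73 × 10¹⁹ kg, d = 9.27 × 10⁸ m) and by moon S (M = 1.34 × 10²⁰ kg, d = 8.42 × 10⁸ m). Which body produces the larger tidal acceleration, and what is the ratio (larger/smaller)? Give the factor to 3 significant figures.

Compare M/d³ for the two perturbers:
Moon E: (4.73 × 10¹⁹) / (9.27 × 10⁸)³ = 5.938 × 10⁻⁸
Moon S: (1.34 × 10²⁰) / (8.42 × 10⁸)³ = 2.245 × 10⁻⁷
Ratio (larger/smaller) = 3.78

Moon S, by a factor of ≈ 3.78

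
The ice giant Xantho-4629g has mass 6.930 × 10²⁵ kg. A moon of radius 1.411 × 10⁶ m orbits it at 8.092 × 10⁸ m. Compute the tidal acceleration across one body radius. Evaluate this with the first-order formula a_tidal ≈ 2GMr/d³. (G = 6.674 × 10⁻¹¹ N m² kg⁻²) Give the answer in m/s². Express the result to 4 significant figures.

2.463 × 10⁻⁵ m/s²

Δa = 2GMr/d³
   = 2 × (6.674 × 10⁻¹¹) × (6.930 × 10²⁵) × (1.411 × 10⁶) / (8.092 × 10⁸)³
   = 2.463 × 10⁻⁵ m/s²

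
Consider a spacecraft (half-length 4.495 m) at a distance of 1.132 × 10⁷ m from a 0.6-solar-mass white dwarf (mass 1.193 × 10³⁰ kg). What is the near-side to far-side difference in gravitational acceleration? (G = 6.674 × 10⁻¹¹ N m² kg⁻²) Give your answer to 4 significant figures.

Δg = 4GMr/d³
   = 4 × (6.674 × 10⁻¹¹) × (1.193 × 10³⁰) × (4.495) / (1.132 × 10⁷)³
   = 9.869 × 10⁻¹ m/s²

9.869 × 10⁻¹ m/s²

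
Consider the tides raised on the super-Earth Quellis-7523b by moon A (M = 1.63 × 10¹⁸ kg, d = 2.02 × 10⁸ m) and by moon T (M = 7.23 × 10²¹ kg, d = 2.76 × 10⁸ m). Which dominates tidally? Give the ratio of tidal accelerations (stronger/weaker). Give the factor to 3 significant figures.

Tidal acceleration ∝ M/d³, so compare M/d³ for each.
Moon A: (1.63 × 10¹⁸) / (2.02 × 10⁸)³ = 1.978 × 10⁻⁷
Moon T: (7.23 × 10²¹) / (2.76 × 10⁸)³ = 3.439 × 10⁻⁴
Ratio (larger/smaller) = 1740

Moon T, by a factor of ≈ 1740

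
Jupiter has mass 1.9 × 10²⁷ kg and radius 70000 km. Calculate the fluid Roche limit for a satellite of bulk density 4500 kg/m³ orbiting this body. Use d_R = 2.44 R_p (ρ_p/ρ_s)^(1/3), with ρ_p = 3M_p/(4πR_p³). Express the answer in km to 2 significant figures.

1.1 × 10⁵ km

ρ_p = 3M_p/(4πR_p³) = 3 × (1.9 × 10²⁷) / (4π × (7.0 × 10⁷ m)³) = 1300 kg/m³
d_R = 2.44 × 70000 km × (1300/4500)^(1/3)
    = 1.1 × 10⁵ km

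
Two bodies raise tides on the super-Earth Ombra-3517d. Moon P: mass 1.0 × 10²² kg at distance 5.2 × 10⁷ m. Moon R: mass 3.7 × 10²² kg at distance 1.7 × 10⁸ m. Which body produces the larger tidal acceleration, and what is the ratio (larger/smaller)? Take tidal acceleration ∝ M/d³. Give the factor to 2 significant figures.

The tide-raising term goes as M/d³ (the gradient of a 1/d² field).
Moon P: (1.0 × 10²²) / (5.2 × 10⁷)³ = 7.112 × 10⁻²
Moon R: (3.7 × 10²²) / (1.7 × 10⁸)³ = 7.531 × 10⁻³
Ratio (larger/smaller) = 9.4

Moon P, by a factor of ≈ 9.4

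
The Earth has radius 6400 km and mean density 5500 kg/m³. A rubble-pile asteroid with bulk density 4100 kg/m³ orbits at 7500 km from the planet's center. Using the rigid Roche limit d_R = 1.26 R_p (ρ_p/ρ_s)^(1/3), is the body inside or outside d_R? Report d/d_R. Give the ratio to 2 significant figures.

inside; d/d_R ≈ 0.84

d_R = 1.26 × (6400 km) × (5500/4100)^(1/3) = 8894 km
d/d_R = (7500) / (8894) = 0.84
Since d/d_R < 1, the body is inside the Roche limit.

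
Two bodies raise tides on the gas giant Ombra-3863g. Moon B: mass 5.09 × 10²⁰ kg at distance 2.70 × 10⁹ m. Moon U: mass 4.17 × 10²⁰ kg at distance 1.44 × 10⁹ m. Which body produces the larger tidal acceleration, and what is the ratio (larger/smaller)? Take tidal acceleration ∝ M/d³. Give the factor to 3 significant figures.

Tidal acceleration ∝ M/d³, so compare M/d³ for each.
Moon B: (5.09 × 10²⁰) / (2.70 × 10⁹)³ = 2.586 × 10⁻⁸
Moon U: (4.17 × 10²⁰) / (1.44 × 10⁹)³ = 1.397 × 10⁻⁷
Ratio (larger/smaller) = 5.40

Moon U, by a factor of ≈ 5.40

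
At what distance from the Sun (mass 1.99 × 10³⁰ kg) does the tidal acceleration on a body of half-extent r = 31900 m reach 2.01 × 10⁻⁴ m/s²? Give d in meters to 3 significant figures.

2GMr/d³ = a_tidal  ⇒  d = (2GMr / a_tidal)^(1/3)
d = (2 × 6.674×10⁻¹¹ × (1.99 × 10³⁰) × (31900) / (2.01 × 10⁻⁴))^(1/3)
  = 3.48 × 10⁹ m

3.48 × 10⁹ m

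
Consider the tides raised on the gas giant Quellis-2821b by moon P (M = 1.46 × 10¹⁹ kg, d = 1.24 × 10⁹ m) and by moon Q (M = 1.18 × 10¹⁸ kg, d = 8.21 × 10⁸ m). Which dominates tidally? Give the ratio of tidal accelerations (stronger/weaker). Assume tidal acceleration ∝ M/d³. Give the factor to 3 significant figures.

Moon P, by a factor of ≈ 3.59

The tide-raising term goes as M/d³ (the gradient of a 1/d² field).
Moon P: (1.46 × 10¹⁹) / (1.24 × 10⁹)³ = 7.658 × 10⁻⁹
Moon Q: (1.18 × 10¹⁸) / (8.21 × 10⁸)³ = 2.132 × 10⁻⁹
Ratio (larger/smaller) = 3.59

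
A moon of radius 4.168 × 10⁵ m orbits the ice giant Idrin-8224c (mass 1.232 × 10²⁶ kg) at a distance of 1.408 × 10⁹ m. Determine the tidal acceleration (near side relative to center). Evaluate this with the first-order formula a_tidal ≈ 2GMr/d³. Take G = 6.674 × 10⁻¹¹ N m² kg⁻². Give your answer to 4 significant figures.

2.456 × 10⁻⁶ m/s²

a_tidal = 2GMr/d³
        = 2 × (6.674 × 10⁻¹¹) × (1.232 × 10²⁶) × (4.168 × 10⁵) / (1.408 × 10⁹)³
        = 2.456 × 10⁻⁶ m/s²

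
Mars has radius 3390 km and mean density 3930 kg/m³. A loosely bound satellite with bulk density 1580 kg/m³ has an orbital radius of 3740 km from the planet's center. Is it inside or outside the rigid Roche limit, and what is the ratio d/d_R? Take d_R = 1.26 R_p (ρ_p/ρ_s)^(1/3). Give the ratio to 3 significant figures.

inside; d/d_R ≈ 0.646

d_R = 1.26 × (3390 km) × (3930/1580)^(1/3) = 5787 km
d/d_R = (3740) / (5787) = 0.646
Since d/d_R < 1, the body is inside the Roche limit.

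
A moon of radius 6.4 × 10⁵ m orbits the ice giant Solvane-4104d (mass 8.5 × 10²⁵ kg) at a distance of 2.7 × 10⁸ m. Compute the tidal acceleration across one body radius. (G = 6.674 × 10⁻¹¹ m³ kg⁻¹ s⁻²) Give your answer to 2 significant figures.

a_tidal = 2GMr/d³
        = 2 × (6.674 × 10⁻¹¹) × (8.5 × 10²⁵) × (6.4 × 10⁵) / (2.7 × 10⁸)³
        = 3.7 × 10⁻⁴ m/s²

3.7 × 10⁻⁴ m/s²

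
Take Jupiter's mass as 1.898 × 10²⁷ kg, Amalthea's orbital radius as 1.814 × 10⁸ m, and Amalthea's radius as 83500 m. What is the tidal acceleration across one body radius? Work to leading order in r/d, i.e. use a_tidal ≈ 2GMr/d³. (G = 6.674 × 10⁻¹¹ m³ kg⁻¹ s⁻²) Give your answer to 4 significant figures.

3.544 × 10⁻³ m/s²

a_tidal = 2GMr/d³
        = 2 × (6.674 × 10⁻¹¹) × (1.898 × 10²⁷) × (83500) / (1.814 × 10⁸)³
        = 3.544 × 10⁻³ m/s²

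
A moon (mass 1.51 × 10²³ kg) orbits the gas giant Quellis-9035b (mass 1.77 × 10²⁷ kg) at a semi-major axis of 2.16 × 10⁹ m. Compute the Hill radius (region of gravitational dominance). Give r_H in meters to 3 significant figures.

6.59 × 10⁷ m

r_H ≈ a (m/3M)^(1/3)
    = (2.16 × 10⁹) × (1.51 × 10²³ / (3 × 1.77 × 10²⁷))^(1/3)
    = 6.59 × 10⁷ m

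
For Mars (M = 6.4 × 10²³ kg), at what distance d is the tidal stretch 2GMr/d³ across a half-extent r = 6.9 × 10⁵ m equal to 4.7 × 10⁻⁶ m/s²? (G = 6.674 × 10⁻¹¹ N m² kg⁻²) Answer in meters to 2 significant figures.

2GMr/d³ = a_tidal  ⇒  d = (2GMr / a_tidal)^(1/3)
d = (2 × 6.674×10⁻¹¹ × (6.4 × 10²³) × (6.9 × 10⁵) / (4.7 × 10⁻⁶))^(1/3)
  = 2.3 × 10⁸ m

2.3 × 10⁸ m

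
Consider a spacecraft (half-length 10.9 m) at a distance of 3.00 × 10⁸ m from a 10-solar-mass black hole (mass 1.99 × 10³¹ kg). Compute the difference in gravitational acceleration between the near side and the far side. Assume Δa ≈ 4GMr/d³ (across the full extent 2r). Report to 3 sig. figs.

2.14 × 10⁻³ m/s²

Near-to-far spans 2r, so the tidal difference is twice the near-to-center value: 4GMr/d³.
Δa = 4GMr/d³
   = 4 × (6.674 × 10⁻¹¹) × (1.99 × 10³¹) × (10.9) / (3.00 × 10⁸)³
   = 2.14 × 10⁻³ m/s²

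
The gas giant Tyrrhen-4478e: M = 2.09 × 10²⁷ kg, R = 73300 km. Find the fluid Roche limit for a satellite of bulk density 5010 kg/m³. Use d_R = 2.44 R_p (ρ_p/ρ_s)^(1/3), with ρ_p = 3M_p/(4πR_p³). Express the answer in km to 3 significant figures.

1.13 × 10⁵ km

ρ_p = 3M_p/(4πR_p³) = 3 × (2.09 × 10²⁷) / (4π × (7.33 × 10⁷ m)³) = 1270 kg/m³
d_R = 2.44 × 73300 km × (1270/5010)^(1/3)
    = 1.13 × 10⁵ km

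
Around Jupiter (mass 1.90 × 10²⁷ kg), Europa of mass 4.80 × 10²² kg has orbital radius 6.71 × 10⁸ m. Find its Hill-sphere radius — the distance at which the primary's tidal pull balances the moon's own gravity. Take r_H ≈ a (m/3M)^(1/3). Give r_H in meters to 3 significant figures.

r_H ≈ a (m/3M)^(1/3)
    = (6.71 × 10⁸) × (4.80 × 10²² / (3 × 1.90 × 10²⁷))^(1/3)
    = 1.37 × 10⁷ m

1.37 × 10⁷ m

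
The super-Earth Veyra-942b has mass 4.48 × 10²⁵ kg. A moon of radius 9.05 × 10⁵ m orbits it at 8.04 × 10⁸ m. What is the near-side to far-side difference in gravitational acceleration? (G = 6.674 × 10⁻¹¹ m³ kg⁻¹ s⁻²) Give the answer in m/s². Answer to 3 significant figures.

2.08 × 10⁻⁵ m/s²

Δa = 4GMr/d³
   = 4 × (6.674 × 10⁻¹¹) × (4.48 × 10²⁵) × (9.05 × 10⁵) / (8.04 × 10⁸)³
   = 2.08 × 10⁻⁵ m/s²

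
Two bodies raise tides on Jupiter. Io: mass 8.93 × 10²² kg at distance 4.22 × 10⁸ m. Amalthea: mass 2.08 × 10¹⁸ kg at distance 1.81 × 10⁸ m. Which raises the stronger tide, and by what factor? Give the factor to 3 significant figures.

Io, by a factor of ≈ 3390

The tide-raising term goes as M/d³ (the gradient of a 1/d² field).
Io: (8.93 × 10²²) / (4.22 × 10⁸)³ = 1.188 × 10⁻³
Amalthea: (2.08 × 10¹⁸) / (1.81 × 10⁸)³ = 3.508 × 10⁻⁷
Ratio (larger/smaller) = 3390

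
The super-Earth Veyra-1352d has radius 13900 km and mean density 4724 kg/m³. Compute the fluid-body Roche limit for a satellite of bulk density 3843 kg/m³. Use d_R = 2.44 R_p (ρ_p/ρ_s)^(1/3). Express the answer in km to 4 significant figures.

36330 km

d_R = 2.44 × 13900 km × (4724/3843)^(1/3)
    = 36330 km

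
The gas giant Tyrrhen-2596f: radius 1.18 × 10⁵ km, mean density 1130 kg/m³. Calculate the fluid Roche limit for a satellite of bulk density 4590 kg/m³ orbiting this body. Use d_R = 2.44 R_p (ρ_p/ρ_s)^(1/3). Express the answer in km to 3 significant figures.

d_R = 2.44 × 1.18 × 10⁵ km × (1130/4590)^(1/3)
    = 1.80 × 10⁵ km

1.80 × 10⁵ km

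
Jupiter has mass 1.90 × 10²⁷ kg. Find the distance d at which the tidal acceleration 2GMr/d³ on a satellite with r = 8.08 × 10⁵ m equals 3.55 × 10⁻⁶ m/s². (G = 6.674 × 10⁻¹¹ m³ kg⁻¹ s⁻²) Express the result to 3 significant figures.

2GMr/d³ = a_tidal  ⇒  d = (2GMr / a_tidal)^(1/3)
d = (2 × 6.674×10⁻¹¹ × (1.90 × 10²⁷) × (8.08 × 10⁵) / (3.55 × 10⁻⁶))^(1/3)
  = 3.86 × 10⁹ m

3.86 × 10⁹ m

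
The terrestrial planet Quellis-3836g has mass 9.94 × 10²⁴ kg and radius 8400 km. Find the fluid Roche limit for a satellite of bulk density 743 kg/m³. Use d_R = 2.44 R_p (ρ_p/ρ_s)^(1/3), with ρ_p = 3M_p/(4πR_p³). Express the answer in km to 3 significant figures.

ρ_p = 3M_p/(4πR_p³) = 3 × (9.94 × 10²⁴) / (4π × (8.40 × 10⁶ m)³) = 4000 kg/m³
d_R = 2.44 × 8400 km × (4000/743)^(1/3)
    = 35900 km

35900 km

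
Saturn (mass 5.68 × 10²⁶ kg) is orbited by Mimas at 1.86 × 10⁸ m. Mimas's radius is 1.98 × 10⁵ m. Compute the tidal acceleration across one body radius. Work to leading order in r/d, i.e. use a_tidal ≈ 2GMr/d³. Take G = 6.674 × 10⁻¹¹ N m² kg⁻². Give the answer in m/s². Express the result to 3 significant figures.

2.33 × 10⁻³ m/s²

Δa = 2GMr/d³
   = 2 × (6.674 × 10⁻¹¹) × (5.68 × 10²⁶) × (1.98 × 10⁵) / (1.86 × 10⁸)³
   = 2.33 × 10⁻³ m/s²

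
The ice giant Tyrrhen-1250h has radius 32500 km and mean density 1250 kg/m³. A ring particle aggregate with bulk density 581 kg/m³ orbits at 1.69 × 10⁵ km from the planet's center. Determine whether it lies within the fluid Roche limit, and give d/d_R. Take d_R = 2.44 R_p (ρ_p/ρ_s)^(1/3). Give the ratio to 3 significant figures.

d_R = 2.44 × (32500 km) × (1250/581)^(1/3) = 1.024 × 10⁵ km
d/d_R = (1.69 × 10⁵) / (1.024 × 10⁵) = 1.65
Since d/d_R > 1, the body is outside the Roche limit.

outside; d/d_R ≈ 1.65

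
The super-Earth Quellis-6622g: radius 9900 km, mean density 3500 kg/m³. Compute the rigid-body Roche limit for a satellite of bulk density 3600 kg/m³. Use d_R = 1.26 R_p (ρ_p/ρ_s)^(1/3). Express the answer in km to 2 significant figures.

12000 km

d_R = 1.26 × 9900 km × (3500/3600)^(1/3)
    = 12000 km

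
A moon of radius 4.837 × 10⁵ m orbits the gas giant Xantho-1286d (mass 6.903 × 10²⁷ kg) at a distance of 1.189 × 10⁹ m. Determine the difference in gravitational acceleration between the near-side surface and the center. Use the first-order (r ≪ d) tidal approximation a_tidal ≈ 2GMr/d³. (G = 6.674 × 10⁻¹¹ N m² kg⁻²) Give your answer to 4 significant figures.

a_tidal = 2GMr/d³
        = 2 × (6.674 × 10⁻¹¹) × (6.903 × 10²⁷) × (4.837 × 10⁵) / (1.189 × 10⁹)³
        = 2.651 × 10⁻⁴ m/s²

2.651 × 10⁻⁴ m/s²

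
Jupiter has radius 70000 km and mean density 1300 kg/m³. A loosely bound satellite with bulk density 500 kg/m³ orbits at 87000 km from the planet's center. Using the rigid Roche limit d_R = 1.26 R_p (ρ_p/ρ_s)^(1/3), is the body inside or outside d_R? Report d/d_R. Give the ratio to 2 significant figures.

inside; d/d_R ≈ 0.72

d_R = 1.26 × (70000 km) × (1300/500)^(1/3) = 1.213 × 10⁵ km
d/d_R = (87000) / (1.213 × 10⁵) = 0.72
Since d/d_R < 1, the body is inside the Roche limit.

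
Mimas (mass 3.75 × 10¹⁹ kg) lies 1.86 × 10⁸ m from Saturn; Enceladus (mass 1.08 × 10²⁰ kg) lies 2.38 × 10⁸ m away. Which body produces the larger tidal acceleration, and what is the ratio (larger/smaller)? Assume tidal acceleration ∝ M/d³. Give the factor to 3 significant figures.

Enceladus, by a factor of ≈ 1.37

The tide-raising term goes as M/d³ (the gradient of a 1/d² field).
Mimas: (3.75 × 10¹⁹) / (1.86 × 10⁸)³ = 5.828 × 10⁻⁶
Enceladus: (1.08 × 10²⁰) / (2.38 × 10⁸)³ = 8.011 × 10⁻⁶
Ratio (larger/smaller) = 1.37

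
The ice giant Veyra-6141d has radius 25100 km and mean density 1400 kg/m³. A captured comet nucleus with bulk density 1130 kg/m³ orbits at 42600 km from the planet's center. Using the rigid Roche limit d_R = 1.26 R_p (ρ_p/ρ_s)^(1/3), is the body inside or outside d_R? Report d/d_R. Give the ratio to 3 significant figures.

outside; d/d_R ≈ 1.25

d_R = 1.26 × (25100 km) × (1400/1130)^(1/3) = 33970 km
d/d_R = (42600) / (33970) = 1.25
Since d/d_R > 1, the body is outside the Roche limit.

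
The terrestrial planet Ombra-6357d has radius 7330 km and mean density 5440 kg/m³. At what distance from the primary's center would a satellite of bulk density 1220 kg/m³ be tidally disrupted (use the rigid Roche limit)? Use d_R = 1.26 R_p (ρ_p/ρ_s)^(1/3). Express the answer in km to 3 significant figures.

d_R = 1.26 × 7330 km × (5440/1220)^(1/3)
    = 15200 km

15200 km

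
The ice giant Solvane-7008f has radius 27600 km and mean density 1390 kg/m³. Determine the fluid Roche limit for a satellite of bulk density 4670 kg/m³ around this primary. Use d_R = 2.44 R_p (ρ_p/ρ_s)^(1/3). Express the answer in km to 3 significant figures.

45000 km

d_R = 2.44 × 27600 km × (1390/4670)^(1/3)
    = 45000 km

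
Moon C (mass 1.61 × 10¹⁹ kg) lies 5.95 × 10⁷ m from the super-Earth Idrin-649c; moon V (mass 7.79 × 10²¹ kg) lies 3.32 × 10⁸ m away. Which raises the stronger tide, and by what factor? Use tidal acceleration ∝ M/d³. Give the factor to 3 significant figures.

Moon V, by a factor of ≈ 2.79

Tidal acceleration ∝ M/d³, so compare M/d³ for each.
Moon C: (1.61 × 10¹⁹) / (5.95 × 10⁷)³ = 7.643 × 10⁻⁵
Moon V: (7.79 × 10²¹) / (3.32 × 10⁸)³ = 2.129 × 10⁻⁴
Ratio (larger/smaller) = 2.79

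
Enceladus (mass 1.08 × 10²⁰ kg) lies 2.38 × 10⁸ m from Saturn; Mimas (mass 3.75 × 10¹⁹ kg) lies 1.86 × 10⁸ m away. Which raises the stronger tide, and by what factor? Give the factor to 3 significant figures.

Enceladus, by a factor of ≈ 1.37

Tidal acceleration ∝ M/d³, so compare M/d³ for each.
Enceladus: (1.08 × 10²⁰) / (2.38 × 10⁸)³ = 8.011 × 10⁻⁶
Mimas: (3.75 × 10¹⁹) / (1.86 × 10⁸)³ = 5.828 × 10⁻⁶
Ratio (larger/smaller) = 1.37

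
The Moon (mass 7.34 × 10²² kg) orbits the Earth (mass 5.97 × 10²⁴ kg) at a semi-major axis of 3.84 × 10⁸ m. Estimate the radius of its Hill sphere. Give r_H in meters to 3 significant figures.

r_H ≈ a (m/3M)^(1/3)
    = (3.84 × 10⁸) × (7.34 × 10²² / (3 × 5.97 × 10²⁴))^(1/3)
    = 6.15 × 10⁷ m

6.15 × 10⁷ m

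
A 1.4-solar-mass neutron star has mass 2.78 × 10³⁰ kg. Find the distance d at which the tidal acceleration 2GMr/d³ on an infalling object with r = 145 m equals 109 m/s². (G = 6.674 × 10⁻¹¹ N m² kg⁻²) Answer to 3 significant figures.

7.90 × 10⁶ m

2GMr/d³ = a_tidal  ⇒  d = (2GMr / a_tidal)^(1/3)
d = (2 × 6.674×10⁻¹¹ × (2.78 × 10³⁰) × (145) / (109))^(1/3)
  = 7.90 × 10⁶ m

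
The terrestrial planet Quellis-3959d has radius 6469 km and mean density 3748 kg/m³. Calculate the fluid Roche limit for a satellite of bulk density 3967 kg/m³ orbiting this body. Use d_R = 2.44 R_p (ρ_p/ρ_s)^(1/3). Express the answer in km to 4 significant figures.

d_R = 2.44 × 6469 km × (3748/3967)^(1/3)
    = 15490 km

15490 km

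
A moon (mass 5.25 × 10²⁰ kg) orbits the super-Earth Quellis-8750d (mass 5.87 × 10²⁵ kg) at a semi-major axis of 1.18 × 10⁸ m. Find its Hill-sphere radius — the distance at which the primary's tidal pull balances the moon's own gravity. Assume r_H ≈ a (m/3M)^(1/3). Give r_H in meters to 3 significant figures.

r_H ≈ a (m/3M)^(1/3)
    = (1.18 × 10⁸) × (5.25 × 10²⁰ / (3 × 5.87 × 10²⁵))^(1/3)
    = 1.70 × 10⁶ m

1.70 × 10⁶ m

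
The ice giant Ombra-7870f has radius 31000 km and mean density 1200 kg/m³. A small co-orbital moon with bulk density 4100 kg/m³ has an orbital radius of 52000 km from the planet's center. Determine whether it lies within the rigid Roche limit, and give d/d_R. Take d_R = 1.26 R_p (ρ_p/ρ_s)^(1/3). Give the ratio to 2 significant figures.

d_R = 1.26 × (31000 km) × (1200/4100)^(1/3) = 25930 km
d/d_R = (52000) / (25930) = 2.0
Since d/d_R > 1, the body is outside the Roche limit.

outside; d/d_R ≈ 2.0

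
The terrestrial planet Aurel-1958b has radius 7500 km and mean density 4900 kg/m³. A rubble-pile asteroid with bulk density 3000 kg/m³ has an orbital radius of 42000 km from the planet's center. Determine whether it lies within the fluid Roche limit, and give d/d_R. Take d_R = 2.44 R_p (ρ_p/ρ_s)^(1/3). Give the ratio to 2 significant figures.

d_R = 2.44 × (7500 km) × (4900/3000)^(1/3) = 21550 km
d/d_R = (42000) / (21550) = 1.9
Since d/d_R > 1, the body is outside the Roche limit.

outside; d/d_R ≈ 1.9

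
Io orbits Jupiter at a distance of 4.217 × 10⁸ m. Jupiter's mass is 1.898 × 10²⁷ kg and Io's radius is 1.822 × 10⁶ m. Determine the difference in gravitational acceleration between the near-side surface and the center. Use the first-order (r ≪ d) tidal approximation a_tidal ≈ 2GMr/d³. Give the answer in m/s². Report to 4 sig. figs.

6.155 × 10⁻³ m/s²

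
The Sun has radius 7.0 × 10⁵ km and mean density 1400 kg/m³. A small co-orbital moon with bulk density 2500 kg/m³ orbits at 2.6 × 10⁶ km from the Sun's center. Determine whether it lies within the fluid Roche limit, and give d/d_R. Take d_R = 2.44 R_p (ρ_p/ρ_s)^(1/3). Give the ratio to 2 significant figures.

d_R = 2.44 × (7.0 × 10⁵ km) × (1400/2500)^(1/3) = 1.408 × 10⁶ km
d/d_R = (2.6 × 10⁶) / (1.408 × 10⁶) = 1.8
Since d/d_R > 1, the body is outside the Roche limit.

outside; d/d_R ≈ 1.8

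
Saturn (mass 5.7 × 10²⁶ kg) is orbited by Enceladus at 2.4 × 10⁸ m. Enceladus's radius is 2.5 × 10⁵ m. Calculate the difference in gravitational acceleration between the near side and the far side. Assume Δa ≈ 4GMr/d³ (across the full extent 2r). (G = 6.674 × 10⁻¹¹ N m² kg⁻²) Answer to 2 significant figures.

2.8 × 10⁻³ m/s²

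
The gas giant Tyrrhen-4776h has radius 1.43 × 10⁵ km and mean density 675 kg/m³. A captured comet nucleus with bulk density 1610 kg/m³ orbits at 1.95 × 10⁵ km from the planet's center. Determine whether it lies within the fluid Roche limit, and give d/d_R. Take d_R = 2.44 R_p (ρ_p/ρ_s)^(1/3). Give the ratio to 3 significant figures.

inside; d/d_R ≈ 0.747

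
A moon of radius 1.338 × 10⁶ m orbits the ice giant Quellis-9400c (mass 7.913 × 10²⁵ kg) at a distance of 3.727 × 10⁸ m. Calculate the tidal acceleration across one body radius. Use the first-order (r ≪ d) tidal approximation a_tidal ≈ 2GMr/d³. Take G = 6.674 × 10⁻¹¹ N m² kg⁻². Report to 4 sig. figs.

Δg = 2GMr/d³
   = 2 × (6.674 × 10⁻¹¹) × (7.913 × 10²⁵) × (1.338 × 10⁶) / (3.727 × 10⁸)³
   = 2.730 × 10⁻⁴ m/s²

2.730 × 10⁻⁴ m/s²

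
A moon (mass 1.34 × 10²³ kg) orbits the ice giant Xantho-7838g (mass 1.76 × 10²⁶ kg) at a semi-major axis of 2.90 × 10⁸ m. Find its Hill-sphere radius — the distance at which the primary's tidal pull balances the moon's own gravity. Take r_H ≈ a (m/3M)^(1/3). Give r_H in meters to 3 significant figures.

1.84 × 10⁷ m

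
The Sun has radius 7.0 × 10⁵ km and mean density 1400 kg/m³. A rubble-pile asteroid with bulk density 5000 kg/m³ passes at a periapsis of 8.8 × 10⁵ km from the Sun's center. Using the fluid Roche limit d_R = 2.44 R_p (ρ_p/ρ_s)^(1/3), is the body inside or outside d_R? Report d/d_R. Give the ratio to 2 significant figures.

inside; d/d_R ≈ 0.79

d_R = 2.44 × (7.0 × 10⁵ km) × (1400/5000)^(1/3) = 1.117 × 10⁶ km
d/d_R = (8.8 × 10⁵) / (1.117 × 10⁶) = 0.79
Since d/d_R < 1, the body is inside the Roche limit.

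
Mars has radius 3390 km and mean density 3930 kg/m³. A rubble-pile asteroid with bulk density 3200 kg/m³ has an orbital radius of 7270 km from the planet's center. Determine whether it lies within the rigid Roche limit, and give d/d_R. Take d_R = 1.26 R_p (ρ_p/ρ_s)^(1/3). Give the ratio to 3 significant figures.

d_R = 1.26 × (3390 km) × (3930/3200)^(1/3) = 4574 km
d/d_R = (7270) / (4574) = 1.59
Since d/d_R > 1, the body is outside the Roche limit.

outside; d/d_R ≈ 1.59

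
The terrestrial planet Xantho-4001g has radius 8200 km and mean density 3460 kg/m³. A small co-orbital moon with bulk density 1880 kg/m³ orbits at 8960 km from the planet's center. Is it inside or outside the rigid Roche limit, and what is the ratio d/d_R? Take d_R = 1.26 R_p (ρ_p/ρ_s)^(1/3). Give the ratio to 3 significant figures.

inside; d/d_R ≈ 0.708

d_R = 1.26 × (8200 km) × (3460/1880)^(1/3) = 12660 km
d/d_R = (8960) / (12660) = 0.708
Since d/d_R < 1, the body is inside the Roche limit.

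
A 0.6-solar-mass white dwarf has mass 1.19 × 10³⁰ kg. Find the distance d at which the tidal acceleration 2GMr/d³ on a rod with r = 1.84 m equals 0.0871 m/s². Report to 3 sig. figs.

1.50 × 10⁷ m

2GMr/d³ = a_tidal  ⇒  d = (2GMr / a_tidal)^(1/3)
d = (2 × 6.674×10⁻¹¹ × (1.19 × 10³⁰) × (1.84) / (0.0871))^(1/3)
  = 1.50 × 10⁷ m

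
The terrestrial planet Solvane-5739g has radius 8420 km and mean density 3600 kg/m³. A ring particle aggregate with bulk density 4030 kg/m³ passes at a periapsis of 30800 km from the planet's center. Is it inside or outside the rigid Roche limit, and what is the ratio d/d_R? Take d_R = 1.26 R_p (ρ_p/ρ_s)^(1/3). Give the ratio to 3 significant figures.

d_R = 1.26 × (8420 km) × (3600/4030)^(1/3) = 10220 km
d/d_R = (30800) / (10220) = 3.01
Since d/d_R > 1, the body is outside the Roche limit.

outside; d/d_R ≈ 3.01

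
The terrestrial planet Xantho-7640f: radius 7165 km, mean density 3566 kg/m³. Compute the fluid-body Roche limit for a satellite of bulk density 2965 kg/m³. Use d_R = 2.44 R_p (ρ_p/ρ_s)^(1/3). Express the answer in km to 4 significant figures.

d_R = 2.44 × 7165 km × (3566/2965)^(1/3)
    = 18590 km

18590 km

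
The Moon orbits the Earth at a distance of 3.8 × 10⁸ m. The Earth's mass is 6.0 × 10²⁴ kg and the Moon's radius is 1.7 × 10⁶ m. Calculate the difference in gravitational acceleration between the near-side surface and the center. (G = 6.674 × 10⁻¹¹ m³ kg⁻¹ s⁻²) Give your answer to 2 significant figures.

2.5 × 10⁻⁵ m/s²

Δa = 2GMr/d³
   = 2 × (6.674 × 10⁻¹¹) × (6.0 × 10²⁴) × (1.7 × 10⁶) / (3.8 × 10⁸)³
   = 2.5 × 10⁻⁵ m/s²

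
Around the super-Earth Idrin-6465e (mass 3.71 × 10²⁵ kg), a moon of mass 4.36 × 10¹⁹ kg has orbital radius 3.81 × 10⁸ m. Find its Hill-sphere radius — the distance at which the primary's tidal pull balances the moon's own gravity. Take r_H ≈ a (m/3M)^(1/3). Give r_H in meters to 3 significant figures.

2.79 × 10⁶ m

r_H ≈ a (m/3M)^(1/3)
    = (3.81 × 10⁸) × (4.36 × 10¹⁹ / (3 × 3.71 × 10²⁵))^(1/3)
    = 2.79 × 10⁶ m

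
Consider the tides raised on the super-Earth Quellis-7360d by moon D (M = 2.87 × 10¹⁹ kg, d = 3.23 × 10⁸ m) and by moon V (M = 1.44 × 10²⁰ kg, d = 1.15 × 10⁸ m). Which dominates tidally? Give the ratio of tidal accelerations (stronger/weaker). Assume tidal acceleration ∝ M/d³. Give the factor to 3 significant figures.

Moon V, by a factor of ≈ 111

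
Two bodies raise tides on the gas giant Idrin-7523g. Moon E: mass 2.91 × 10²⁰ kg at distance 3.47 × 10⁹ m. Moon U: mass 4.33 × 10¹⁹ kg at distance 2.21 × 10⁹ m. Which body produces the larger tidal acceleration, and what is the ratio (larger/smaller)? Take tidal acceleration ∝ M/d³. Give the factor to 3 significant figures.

Moon E, by a factor of ≈ 1.74

Tidal acceleration ∝ M/d³, so compare M/d³ for each.
Moon E: (2.91 × 10²⁰) / (3.47 × 10⁹)³ = 6.965 × 10⁻⁹
Moon U: (4.33 × 10¹⁹) / (2.21 × 10⁹)³ = 4.012 × 10⁻⁹
Ratio (larger/smaller) = 1.74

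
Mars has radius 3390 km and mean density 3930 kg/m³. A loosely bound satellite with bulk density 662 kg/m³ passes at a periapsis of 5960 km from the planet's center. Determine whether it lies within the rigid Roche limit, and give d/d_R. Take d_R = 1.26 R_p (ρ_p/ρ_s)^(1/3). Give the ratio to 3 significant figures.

inside; d/d_R ≈ 0.771

d_R = 1.26 × (3390 km) × (3930/662)^(1/3) = 7734 km
d/d_R = (5960) / (7734) = 0.771
Since d/d_R < 1, the body is inside the Roche limit.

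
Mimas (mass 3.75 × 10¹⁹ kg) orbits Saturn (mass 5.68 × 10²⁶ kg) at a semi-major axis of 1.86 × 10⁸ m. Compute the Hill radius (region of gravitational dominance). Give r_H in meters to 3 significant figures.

5.21 × 10⁵ m

r_H ≈ a (m/3M)^(1/3)
    = (1.86 × 10⁸) × (3.75 × 10¹⁹ / (3 × 5.68 × 10²⁶))^(1/3)
    = 5.21 × 10⁵ m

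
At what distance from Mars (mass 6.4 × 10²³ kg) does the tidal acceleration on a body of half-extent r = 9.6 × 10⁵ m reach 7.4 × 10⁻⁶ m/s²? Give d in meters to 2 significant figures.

2.2 × 10⁸ m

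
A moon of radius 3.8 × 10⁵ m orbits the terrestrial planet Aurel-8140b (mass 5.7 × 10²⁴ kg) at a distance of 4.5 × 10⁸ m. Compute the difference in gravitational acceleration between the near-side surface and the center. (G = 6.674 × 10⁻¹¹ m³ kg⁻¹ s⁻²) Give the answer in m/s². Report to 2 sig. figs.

3.2 × 10⁻⁶ m/s²

Since r ≪ d, expand the inverse-square field across one radius to get the leading 2GMr/d³ term.
a_tidal = 2GMr/d³
        = 2 × (6.674 × 10⁻¹¹) × (5.7 × 10²⁴) × (3.8 × 10⁵) / (4.5 × 10⁸)³
        = 3.2 × 10⁻⁶ m/s²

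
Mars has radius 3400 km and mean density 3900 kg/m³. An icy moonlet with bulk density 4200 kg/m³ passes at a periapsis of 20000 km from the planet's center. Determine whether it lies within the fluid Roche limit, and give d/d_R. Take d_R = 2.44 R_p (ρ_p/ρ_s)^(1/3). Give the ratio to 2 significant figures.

outside; d/d_R ≈ 2.5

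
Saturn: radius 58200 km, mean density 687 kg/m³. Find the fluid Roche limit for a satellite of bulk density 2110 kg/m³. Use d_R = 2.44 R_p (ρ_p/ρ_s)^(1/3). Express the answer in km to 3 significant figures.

d_R = 2.44 × 58200 km × (687/2110)^(1/3)
    = 97700 km

97700 km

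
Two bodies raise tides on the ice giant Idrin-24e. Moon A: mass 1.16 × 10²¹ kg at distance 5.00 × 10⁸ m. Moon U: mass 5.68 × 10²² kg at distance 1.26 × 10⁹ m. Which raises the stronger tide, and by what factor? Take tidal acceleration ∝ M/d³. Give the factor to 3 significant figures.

The tide-raising term goes as M/d³ (the gradient of a 1/d² field).
Moon A: (1.16 × 10²¹) / (5.00 × 10⁸)³ = 9.280 × 10⁻⁶
Moon U: (5.68 × 10²²) / (1.26 × 10⁹)³ = 2.839 × 10⁻⁵
Ratio (larger/smaller) = 3.06

Moon U, by a factor of ≈ 3.06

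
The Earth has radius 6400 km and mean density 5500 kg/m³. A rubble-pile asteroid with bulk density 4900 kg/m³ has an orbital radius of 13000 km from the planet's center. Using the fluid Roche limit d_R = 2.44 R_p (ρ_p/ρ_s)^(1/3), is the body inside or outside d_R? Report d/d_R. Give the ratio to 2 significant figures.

d_R = 2.44 × (6400 km) × (5500/4900)^(1/3) = 16230 km
d/d_R = (13000) / (16230) = 0.80
Since d/d_R < 1, the body is inside the Roche limit.

inside; d/d_R ≈ 0.80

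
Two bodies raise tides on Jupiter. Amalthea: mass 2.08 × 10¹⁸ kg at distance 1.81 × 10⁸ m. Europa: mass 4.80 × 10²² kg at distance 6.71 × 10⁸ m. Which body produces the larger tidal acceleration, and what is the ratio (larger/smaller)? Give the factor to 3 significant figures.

Compare M/d³ for the two perturbers:
Amalthea: (2.08 × 10¹⁸) / (1.81 × 10⁸)³ = 3.508 × 10⁻⁷
Europa: (4.80 × 10²²) / (6.71 × 10⁸)³ = 1.589 × 10⁻⁴
Ratio (larger/smaller) = 453

Europa, by a factor of ≈ 453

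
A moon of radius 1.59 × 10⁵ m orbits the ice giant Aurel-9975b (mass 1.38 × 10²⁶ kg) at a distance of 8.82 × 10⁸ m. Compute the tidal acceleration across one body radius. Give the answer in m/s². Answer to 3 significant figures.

4.27 × 10⁻⁶ m/s²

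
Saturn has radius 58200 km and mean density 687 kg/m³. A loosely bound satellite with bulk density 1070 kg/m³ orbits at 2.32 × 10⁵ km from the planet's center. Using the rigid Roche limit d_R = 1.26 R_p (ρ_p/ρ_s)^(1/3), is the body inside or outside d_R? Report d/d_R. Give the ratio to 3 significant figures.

outside; d/d_R ≈ 3.67

d_R = 1.26 × (58200 km) × (687/1070)^(1/3) = 63260 km
d/d_R = (2.32 × 10⁵) / (63260) = 3.67
Since d/d_R > 1, the body is outside the Roche limit.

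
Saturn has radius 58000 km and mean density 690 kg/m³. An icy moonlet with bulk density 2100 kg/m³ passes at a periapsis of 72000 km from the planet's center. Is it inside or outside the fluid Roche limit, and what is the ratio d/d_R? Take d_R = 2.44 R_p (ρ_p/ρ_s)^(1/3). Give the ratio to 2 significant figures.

d_R = 2.44 × (58000 km) × (690/2100)^(1/3) = 97650 km
d/d_R = (72000) / (97650) = 0.74
Since d/d_R < 1, the body is inside the Roche limit.

inside; d/d_R ≈ 0.74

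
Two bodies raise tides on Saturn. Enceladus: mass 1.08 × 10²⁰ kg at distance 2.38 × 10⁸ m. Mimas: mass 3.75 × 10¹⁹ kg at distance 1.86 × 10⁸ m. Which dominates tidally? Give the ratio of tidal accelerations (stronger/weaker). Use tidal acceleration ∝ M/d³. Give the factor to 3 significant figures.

Enceladus, by a factor of ≈ 1.37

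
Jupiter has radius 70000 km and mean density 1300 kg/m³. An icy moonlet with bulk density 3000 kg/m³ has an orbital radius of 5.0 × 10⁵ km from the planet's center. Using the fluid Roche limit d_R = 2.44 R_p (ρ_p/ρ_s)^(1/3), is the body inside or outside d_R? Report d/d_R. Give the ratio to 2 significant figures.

outside; d/d_R ≈ 3.9

d_R = 2.44 × (70000 km) × (1300/3000)^(1/3) = 1.292 × 10⁵ km
d/d_R = (5.0 × 10⁵) / (1.292 × 10⁵) = 3.9
Since d/d_R > 1, the body is outside the Roche limit.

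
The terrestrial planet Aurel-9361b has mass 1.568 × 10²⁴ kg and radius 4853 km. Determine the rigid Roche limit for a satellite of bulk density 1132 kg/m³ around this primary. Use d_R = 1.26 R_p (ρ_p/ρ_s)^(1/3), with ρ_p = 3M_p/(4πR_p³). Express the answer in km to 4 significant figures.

8713 km

ρ_p = 3M_p/(4πR_p³) = 3 × (1.568 × 10²⁴) / (4π × (4.853 × 10⁶ m)³) = 3275 kg/m³
d_R = 1.26 × 4853 km × (3275/1132)^(1/3)
    = 8713 km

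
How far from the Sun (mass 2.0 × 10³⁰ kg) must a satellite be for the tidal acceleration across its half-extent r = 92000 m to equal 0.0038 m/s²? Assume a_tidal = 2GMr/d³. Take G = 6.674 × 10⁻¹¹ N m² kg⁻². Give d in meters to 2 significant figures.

1.9 × 10⁹ m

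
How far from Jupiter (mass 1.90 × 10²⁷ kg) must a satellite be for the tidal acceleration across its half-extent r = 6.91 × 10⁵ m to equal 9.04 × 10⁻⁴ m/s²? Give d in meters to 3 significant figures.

5.79 × 10⁸ m

2GMr/d³ = a_tidal  ⇒  d = (2GMr / a_tidal)^(1/3)
d = (2 × 6.674×10⁻¹¹ × (1.90 × 10²⁷) × (6.91 × 10⁵) / (9.04 × 10⁻⁴))^(1/3)
  = 5.79 × 10⁸ m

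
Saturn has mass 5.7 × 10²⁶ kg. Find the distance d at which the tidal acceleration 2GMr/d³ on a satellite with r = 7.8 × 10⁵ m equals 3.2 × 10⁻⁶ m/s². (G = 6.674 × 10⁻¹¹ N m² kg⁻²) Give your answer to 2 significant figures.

2GMr/d³ = a_tidal  ⇒  d = (2GMr / a_tidal)^(1/3)
d = (2 × 6.674×10⁻¹¹ × (5.7 × 10²⁶) × (7.8 × 10⁵) / (3.2 × 10⁻⁶))^(1/3)
  = 2.6 × 10⁹ m

2.6 × 10⁹ m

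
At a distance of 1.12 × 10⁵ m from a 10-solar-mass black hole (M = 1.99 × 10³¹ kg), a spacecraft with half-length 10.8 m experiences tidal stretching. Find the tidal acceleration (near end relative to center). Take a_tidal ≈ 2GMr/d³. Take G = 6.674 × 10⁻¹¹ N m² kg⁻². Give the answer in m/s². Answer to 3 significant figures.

2.04 × 10⁷ m/s²

Δa = 2GMr/d³
   = 2 × (6.674 × 10⁻¹¹) × (1.99 × 10³¹) × (10.8) / (1.12 × 10⁵)³
   = 2.04 × 10⁷ m/s²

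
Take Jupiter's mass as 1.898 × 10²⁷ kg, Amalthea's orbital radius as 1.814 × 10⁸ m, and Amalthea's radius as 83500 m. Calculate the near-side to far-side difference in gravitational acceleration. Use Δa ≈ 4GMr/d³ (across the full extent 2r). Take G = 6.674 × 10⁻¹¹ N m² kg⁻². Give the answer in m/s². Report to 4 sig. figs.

Δa = 4GMr/d³
   = 4 × (6.674 × 10⁻¹¹) × (1.898 × 10²⁷) × (83500) / (1.814 × 10⁸)³
   = 7.088 × 10⁻³ m/s²

7.088 × 10⁻³ m/s²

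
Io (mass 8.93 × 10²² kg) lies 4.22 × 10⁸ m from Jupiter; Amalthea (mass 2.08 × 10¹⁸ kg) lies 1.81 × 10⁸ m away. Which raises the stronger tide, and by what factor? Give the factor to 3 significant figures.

Io, by a factor of ≈ 3390

The tide-raising term goes as M/d³ (the gradient of a 1/d² field).
Io: (8.93 × 10²²) / (4.22 × 10⁸)³ = 1.188 × 10⁻³
Amalthea: (2.08 × 10¹⁸) / (1.81 × 10⁸)³ = 3.508 × 10⁻⁷
Ratio (larger/smaller) = 3390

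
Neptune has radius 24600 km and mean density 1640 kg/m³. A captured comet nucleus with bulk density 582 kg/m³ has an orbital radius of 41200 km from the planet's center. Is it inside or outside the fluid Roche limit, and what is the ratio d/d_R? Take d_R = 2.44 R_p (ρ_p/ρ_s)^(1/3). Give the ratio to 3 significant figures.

d_R = 2.44 × (24600 km) × (1640/582)^(1/3) = 84780 km
d/d_R = (41200) / (84780) = 0.486
Since d/d_R < 1, the body is inside the Roche limit.

inside; d/d_R ≈ 0.486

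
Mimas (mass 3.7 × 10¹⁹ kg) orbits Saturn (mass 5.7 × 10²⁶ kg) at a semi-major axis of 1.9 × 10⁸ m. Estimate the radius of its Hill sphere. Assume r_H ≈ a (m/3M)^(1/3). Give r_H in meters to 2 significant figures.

5.3 × 10⁵ m

r_H ≈ a (m/3M)^(1/3)
    = (1.9 × 10⁸) × (3.7 × 10¹⁹ / (3 × 5.7 × 10²⁶))^(1/3)
    = 5.3 × 10⁵ m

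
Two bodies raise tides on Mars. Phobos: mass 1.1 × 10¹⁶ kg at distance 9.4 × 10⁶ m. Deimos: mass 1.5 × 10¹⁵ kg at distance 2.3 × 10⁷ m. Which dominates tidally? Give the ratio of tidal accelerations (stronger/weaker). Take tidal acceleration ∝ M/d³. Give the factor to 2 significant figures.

Phobos, by a factor of ≈ 110

Tidal stretch scales as M/d³; compute that for each body.
Phobos: (1.1 × 10¹⁶) / (9.4 × 10⁶)³ = 1.324 × 10⁻⁵
Deimos: (1.5 × 10¹⁵) / (2.3 × 10⁷)³ = 1.233 × 10⁻⁷
Ratio (larger/smaller) = 110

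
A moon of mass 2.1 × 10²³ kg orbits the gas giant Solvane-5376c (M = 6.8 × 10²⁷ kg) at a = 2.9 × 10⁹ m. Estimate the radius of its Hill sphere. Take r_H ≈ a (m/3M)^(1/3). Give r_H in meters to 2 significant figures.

6.3 × 10⁷ m

r_H ≈ a (m/3M)^(1/3)
    = (2.9 × 10⁹) × (2.1 × 10²³ / (3 × 6.8 × 10²⁷))^(1/3)
    = 6.3 × 10⁷ m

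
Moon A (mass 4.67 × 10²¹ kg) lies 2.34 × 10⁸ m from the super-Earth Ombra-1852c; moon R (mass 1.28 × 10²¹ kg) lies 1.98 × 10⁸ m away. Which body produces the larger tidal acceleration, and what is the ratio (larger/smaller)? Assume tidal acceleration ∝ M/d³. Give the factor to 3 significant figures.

Tidal acceleration ∝ M/d³, so compare M/d³ for each.
Moon A: (4.67 × 10²¹) / (2.34 × 10⁸)³ = 3.645 × 10⁻⁴
Moon R: (1.28 × 10²¹) / (1.98 × 10⁸)³ = 1.649 × 10⁻⁴
Ratio (larger/smaller) = 2.21

Moon A, by a factor of ≈ 2.21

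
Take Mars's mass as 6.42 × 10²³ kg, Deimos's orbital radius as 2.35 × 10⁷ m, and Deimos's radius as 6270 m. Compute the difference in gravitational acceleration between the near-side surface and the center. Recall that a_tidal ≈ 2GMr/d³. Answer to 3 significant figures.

4.14 × 10⁻⁵ m/s²

Δg = 2GMr/d³
   = 2 × (6.674 × 10⁻¹¹) × (6.42 × 10²³) × (6270) / (2.35 × 10⁷)³
   = 4.14 × 10⁻⁵ m/s²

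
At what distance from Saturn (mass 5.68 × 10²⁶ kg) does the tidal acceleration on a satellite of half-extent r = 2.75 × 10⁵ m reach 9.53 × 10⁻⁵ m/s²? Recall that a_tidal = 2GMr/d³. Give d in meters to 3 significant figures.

6.03 × 10⁸ m

2GMr/d³ = a_tidal  ⇒  d = (2GMr / a_tidal)^(1/3)
d = (2 × 6.674×10⁻¹¹ × (5.68 × 10²⁶) × (2.75 × 10⁵) / (9.53 × 10⁻⁵))^(1/3)
  = 6.03 × 10⁸ m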